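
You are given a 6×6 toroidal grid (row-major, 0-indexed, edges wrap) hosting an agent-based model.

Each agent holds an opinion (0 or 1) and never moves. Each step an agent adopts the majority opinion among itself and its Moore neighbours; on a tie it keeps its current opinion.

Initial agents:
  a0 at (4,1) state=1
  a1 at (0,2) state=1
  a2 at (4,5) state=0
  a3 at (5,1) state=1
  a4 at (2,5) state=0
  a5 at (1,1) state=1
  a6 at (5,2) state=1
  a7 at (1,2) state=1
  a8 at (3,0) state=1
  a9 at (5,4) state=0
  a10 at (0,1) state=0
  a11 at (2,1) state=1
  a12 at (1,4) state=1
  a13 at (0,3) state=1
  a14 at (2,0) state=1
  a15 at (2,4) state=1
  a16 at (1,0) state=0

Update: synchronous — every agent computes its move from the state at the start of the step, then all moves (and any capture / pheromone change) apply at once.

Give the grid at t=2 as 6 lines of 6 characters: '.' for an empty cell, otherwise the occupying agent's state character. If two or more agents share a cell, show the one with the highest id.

.111..
111.1.
11..11
1.....
.1...0
.11.0.

t=1: a0@(4,1):1 a1@(0,2):1 a2@(4,5):0 a3@(5,1):1 a4@(2,5):1 a5@(1,1):1 a6@(5,2):1 a7@(1,2):1 a8@(3,0):1 a9@(5,4):0 a10@(0,1):1 a11@(2,1):1 a12@(1,4):1 a13@(0,3):1 a14@(2,0):1 a15@(2,4):1 a16@(1,0):0
t=2: a0@(4,1):1 a1@(0,2):1 a2@(4,5):0 a3@(5,1):1 a4@(2,5):1 a5@(1,1):1 a6@(5,2):1 a7@(1,2):1 a8@(3,0):1 a9@(5,4):0 a10@(0,1):1 a11@(2,1):1 a12@(1,4):1 a13@(0,3):1 a14@(2,0):1 a15@(2,4):1 a16@(1,0):1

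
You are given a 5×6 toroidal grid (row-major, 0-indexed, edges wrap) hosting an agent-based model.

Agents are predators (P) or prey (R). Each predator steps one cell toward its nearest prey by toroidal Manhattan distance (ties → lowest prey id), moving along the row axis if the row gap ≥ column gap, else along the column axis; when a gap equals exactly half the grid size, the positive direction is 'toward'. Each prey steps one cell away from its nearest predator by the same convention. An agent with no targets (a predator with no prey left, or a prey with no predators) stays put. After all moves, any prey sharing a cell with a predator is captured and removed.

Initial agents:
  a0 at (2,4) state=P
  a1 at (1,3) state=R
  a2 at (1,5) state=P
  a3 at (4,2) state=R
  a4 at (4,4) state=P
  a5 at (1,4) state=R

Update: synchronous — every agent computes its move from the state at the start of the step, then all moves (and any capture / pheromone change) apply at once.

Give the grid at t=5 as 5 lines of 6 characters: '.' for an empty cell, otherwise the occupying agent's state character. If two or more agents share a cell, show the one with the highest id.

t=1: a0@(1,4):P a1@(0,3):R a2@(1,4):P a3@(4,1):R a4@(4,3):P a5@(0,4):R
t=2: a0@(0,4):P a1@(1,3):R a2@(0,4):P a3@(4,0):R a4@(0,3):P a5@(4,4):R
t=3: a0@(4,4):P a1@(2,3):R a2@(4,4):P a3@(4,1):R a4@(1,3):P a5@(3,4):R
t=4: a0@(3,4):P a1@(3,3):R a2@(3,4):P a3@(4,0):R a4@(2,3):P a5@(2,4):R
t=5: a0@(3,3):P a1@(3,2):R a2@(3,3):P a3@(4,1):R a4@(3,3):P a5@(1,4):R

......
....R.
......
..RP..
.R....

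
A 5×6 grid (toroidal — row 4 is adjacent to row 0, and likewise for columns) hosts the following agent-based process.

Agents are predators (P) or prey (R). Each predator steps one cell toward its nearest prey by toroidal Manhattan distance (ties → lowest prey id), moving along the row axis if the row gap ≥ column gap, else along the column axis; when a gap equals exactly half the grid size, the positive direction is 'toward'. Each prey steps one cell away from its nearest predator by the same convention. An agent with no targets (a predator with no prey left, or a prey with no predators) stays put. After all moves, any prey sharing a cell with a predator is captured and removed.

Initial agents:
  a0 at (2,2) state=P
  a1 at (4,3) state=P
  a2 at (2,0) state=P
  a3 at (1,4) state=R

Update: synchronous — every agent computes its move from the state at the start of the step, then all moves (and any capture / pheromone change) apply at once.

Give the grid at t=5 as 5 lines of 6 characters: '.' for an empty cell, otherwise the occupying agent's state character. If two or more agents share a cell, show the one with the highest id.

t=1: a0@(2,3):P a1@(0,3):P a2@(2,5):P a3@(1,5):R
t=2: a0@(2,4):P a1@(0,4):P a2@(1,5):P a3@(0,5):R
t=3: a0@(1,4):P a1@(0,5):P a2@(0,5):P a3@(0,0):R
t=4: a0@(1,5):P a1@(0,0):P a2@(0,0):P a3@(0,1):R
t=5: a0@(1,0):P a1@(0,1):P a2@(0,1):P a3@(0,2):R

.PR...
P.....
......
......
......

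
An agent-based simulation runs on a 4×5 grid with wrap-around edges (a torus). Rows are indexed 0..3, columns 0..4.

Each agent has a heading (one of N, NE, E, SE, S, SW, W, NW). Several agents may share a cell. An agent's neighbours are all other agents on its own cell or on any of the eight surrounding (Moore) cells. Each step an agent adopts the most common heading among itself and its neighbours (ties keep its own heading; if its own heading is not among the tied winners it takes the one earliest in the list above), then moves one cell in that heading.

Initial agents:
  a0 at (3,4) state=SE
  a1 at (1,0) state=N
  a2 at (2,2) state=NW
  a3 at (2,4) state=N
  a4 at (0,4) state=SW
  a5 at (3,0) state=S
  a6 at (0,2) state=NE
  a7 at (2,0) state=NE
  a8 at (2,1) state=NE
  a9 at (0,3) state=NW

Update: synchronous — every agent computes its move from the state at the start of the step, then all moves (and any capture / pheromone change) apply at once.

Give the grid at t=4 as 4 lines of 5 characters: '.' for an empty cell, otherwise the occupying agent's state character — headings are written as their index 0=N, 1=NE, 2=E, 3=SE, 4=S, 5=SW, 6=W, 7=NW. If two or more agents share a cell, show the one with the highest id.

11..1
0....
1...1
....1

t=1: a0@(0,0):SE a1@(0,0):N a2@(1,1):NW a3@(1,4):N a4@(1,3):SW a5@(2,1):NE a6@(3,3):NE a7@(1,1):NE a8@(1,2):NE a9@(3,2):NW
t=2: a0@(3,0):N a1@(3,0):N a2@(0,2):NE a3@(0,4):N a4@(2,2):SW a5@(1,2):NE a6@(2,4):NE a7@(0,2):NE a8@(0,3):NE a9@(2,3):NE
t=3: a0@(2,0):N a1@(2,0):N a2@(3,3):NE a3@(3,4):N a4@(1,3):NE a5@(0,3):NE a6@(1,0):NE a7@(3,3):NE a8@(3,4):NE a9@(1,4):NE
t=4: a0@(1,0):N a1@(1,0):N a2@(2,4):NE a3@(2,0):NE a4@(0,4):NE a5@(3,4):NE a6@(0,1):NE a7@(2,4):NE a8@(2,0):NE a9@(0,0):NE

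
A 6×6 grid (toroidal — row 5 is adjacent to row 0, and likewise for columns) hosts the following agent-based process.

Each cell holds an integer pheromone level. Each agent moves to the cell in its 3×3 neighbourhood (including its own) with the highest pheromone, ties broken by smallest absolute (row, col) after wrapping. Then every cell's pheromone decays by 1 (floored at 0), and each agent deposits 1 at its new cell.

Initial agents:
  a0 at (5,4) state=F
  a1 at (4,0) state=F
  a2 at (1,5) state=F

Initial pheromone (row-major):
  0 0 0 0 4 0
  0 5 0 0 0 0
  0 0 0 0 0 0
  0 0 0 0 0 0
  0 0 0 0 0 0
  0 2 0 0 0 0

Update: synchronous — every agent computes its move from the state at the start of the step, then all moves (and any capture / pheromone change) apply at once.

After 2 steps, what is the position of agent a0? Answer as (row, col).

t=1: a0@(0,4) a1@(5,1) a2@(0,4) | pheromone: 0 0 0 0 5 0 / 0 4 0 0 0 0 / 0 0 0 0 0 0 / 0 0 0 0 0 0 / 0 0 0 0 0 0 / 0 2 0 0 0 0
t=2: a0@(0,4) a1@(5,1) a2@(0,4) | pheromone: 0 0 0 0 6 0 / 0 3 0 0 0 0 / 0 0 0 0 0 0 / 0 0 0 0 0 0 / 0 0 0 0 0 0 / 0 2 0 0 0 0

(0, 4)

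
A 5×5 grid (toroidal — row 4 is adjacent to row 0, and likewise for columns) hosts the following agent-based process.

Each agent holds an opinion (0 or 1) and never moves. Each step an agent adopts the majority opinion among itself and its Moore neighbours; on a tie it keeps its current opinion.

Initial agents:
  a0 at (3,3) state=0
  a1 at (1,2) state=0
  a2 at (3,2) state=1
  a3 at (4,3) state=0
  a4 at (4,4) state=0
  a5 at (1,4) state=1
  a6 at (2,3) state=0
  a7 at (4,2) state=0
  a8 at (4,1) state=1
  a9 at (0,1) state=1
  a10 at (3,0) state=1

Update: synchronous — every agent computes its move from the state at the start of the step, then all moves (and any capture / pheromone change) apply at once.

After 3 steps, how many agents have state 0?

t=1: a0@(3,3):0 a1@(1,2):0 a2@(3,2):0 a3@(4,3):0 a4@(4,4):0 a5@(1,4):1 a6@(2,3):0 a7@(4,2):0 a8@(4,1):1 a9@(0,1):1 a10@(3,0):1
t=2: (unchanged — steady state)

7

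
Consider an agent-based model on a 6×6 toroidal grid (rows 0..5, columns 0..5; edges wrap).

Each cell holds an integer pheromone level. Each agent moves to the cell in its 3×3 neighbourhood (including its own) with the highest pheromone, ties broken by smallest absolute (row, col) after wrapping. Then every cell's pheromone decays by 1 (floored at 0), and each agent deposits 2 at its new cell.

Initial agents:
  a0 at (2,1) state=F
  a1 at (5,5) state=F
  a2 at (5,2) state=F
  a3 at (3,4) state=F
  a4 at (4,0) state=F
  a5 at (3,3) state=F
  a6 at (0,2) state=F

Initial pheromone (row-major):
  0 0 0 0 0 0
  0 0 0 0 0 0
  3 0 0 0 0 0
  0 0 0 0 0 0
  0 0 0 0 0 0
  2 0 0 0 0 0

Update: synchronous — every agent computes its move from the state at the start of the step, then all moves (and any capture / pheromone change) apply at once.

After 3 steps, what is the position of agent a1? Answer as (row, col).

t=1: a0@(2,0) a1@(5,0) a2@(0,1) a3@(2,3) a4@(5,0) a5@(2,2) a6@(0,1) | pheromone: 0 4 0 0 0 0 / 0 0 0 0 0 0 / 4 0 2 2 0 0 / 0 0 0 0 0 0 / 0 0 0 0 0 0 / 5 0 0 0 0 0
t=2: a0@(2,0) a1@(5,0) a2@(5,0) a3@(2,2) a4@(5,0) a5@(2,2) a6@(5,0) | pheromone: 0 3 0 0 0 0 / 0 0 0 0 0 0 / 5 0 5 1 0 0 / 0 0 0 0 0 0 / 0 0 0 0 0 0 / 12 0 0 0 0 0
t=3: a0@(2,0) a1@(5,0) a2@(5,0) a3@(2,2) a4@(5,0) a5@(2,2) a6@(5,0) | pheromone: 0 2 0 0 0 0 / 0 0 0 0 0 0 / 6 0 8 0 0 0 / 0 0 0 0 0 0 / 0 0 0 0 0 0 / 19 0 0 0 0 0

(5, 0)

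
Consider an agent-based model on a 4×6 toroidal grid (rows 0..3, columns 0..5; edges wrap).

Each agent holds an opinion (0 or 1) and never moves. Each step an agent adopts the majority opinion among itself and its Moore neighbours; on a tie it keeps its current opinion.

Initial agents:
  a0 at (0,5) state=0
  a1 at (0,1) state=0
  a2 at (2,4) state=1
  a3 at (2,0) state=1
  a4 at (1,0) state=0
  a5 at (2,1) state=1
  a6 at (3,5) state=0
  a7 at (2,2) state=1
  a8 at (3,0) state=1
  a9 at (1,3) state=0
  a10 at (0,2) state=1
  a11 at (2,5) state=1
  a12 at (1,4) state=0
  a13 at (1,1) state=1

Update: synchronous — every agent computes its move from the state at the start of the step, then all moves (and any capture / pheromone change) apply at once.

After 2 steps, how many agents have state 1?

t=1: a0@(0,5):0 a1@(0,1):1 a2@(2,4):0 a3@(2,0):1 a4@(1,0):1 a5@(2,1):1 a6@(3,5):1 a7@(2,2):1 a8@(3,0):1 a9@(1,3):1 a10@(0,2):1 a11@(2,5):1 a12@(1,4):0 a13@(1,1):1
t=2: a0@(0,5):1 a1@(0,1):1 a2@(2,4):1 a3@(2,0):1 a4@(1,0):1 a5@(2,1):1 a6@(3,5):1 a7@(2,2):1 a8@(3,0):1 a9@(1,3):1 a10@(0,2):1 a11@(2,5):1 a12@(1,4):0 a13@(1,1):1

13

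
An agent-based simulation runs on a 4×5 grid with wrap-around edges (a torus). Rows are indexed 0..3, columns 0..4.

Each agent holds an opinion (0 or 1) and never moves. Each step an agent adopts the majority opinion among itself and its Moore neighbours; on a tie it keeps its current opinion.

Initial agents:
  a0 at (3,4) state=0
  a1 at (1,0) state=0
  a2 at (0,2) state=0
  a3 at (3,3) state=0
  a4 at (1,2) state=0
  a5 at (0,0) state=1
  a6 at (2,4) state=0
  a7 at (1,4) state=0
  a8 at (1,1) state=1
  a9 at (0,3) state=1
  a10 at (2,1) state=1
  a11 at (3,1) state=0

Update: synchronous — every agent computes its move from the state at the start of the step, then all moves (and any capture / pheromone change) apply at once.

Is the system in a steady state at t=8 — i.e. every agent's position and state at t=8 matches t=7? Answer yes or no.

t=1: a0@(3,4):0 a1@(1,0):0 a2@(0,2):0 a3@(3,3):0 a4@(1,2):1 a5@(0,0):0 a6@(2,4):0 a7@(1,4):0 a8@(1,1):1 a9@(0,3):0 a10@(2,1):0 a11@(3,1):0
t=2: a0@(3,4):0 a1@(1,0):0 a2@(0,2):0 a3@(3,3):0 a4@(1,2):0 a5@(0,0):0 a6@(2,4):0 a7@(1,4):0 a8@(1,1):0 a9@(0,3):0 a10@(2,1):0 a11@(3,1):0
t=3: (unchanged — steady state)

yes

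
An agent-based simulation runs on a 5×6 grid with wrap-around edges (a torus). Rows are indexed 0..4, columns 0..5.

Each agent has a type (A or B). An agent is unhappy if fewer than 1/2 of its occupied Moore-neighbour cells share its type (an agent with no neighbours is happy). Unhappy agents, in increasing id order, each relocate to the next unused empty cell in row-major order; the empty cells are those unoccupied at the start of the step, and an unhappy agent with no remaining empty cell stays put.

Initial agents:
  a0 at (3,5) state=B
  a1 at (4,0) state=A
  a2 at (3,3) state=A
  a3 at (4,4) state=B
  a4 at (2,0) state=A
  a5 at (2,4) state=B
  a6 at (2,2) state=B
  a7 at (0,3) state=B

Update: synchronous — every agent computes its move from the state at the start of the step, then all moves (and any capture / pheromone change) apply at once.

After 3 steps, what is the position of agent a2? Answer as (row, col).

(0, 1)

t=1: a0@(3,5):B a1@(0,0):A a2@(0,1):A a3@(4,4):B a4@(0,2):A a5@(2,4):B a6@(0,4):B a7@(0,3):B
t=2: (unchanged — steady state)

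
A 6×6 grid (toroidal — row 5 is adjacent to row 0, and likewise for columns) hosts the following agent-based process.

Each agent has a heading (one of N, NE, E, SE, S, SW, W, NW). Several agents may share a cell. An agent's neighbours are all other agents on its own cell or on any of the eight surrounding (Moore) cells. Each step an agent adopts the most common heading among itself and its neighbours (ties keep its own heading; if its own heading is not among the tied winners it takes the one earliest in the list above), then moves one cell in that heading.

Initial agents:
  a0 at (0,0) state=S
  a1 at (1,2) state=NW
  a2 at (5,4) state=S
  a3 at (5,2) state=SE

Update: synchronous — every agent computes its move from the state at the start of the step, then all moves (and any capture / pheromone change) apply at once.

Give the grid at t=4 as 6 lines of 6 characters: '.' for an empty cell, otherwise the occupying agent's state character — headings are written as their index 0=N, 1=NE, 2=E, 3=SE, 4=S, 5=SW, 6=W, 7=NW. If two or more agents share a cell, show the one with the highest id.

t=1: a0@(1,0):S a1@(0,1):NW a2@(0,4):S a3@(0,3):SE
t=2: a0@(2,0):S a1@(5,0):NW a2@(1,4):S a3@(1,4):SE
t=3: a0@(3,0):S a1@(4,5):NW a2@(2,4):S a3@(2,5):SE
t=4: a0@(4,0):S a1@(3,4):NW a2@(3,4):S a3@(3,5):S

......
......
......
....44
4.....
......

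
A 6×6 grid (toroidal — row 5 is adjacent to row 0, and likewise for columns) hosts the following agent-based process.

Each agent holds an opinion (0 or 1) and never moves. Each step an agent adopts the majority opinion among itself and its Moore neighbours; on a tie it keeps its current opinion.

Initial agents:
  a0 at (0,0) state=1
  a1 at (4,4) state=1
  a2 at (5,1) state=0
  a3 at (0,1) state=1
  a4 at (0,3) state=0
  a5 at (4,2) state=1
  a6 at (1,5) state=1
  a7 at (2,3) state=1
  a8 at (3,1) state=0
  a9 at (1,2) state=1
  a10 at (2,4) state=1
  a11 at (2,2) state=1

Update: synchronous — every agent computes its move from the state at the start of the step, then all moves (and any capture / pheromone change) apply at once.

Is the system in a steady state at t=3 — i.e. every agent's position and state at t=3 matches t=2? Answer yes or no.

yes

t=1: a0@(0,0):1 a1@(4,4):1 a2@(5,1):1 a3@(0,1):1 a4@(0,3):0 a5@(4,2):0 a6@(1,5):1 a7@(2,3):1 a8@(3,1):1 a9@(1,2):1 a10@(2,4):1 a11@(2,2):1
t=2: a0@(0,0):1 a1@(4,4):1 a2@(5,1):1 a3@(0,1):1 a4@(0,3):0 a5@(4,2):1 a6@(1,5):1 a7@(2,3):1 a8@(3,1):1 a9@(1,2):1 a10@(2,4):1 a11@(2,2):1
t=3: (unchanged — steady state)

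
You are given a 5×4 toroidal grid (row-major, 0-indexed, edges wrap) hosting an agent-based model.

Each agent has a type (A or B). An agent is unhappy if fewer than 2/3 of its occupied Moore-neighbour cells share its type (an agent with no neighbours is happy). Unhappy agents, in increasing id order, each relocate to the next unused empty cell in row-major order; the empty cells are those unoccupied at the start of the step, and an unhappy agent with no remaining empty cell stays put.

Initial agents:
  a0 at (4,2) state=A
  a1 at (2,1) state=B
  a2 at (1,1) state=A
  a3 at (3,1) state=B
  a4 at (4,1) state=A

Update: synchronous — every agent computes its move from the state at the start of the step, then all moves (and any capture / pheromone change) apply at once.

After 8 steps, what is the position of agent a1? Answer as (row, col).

(1, 2)

t=1: a0@(0,0):A a1@(0,1):B a2@(0,2):A a3@(0,3):B a4@(1,0):A
t=2: a0@(1,1):A a1@(1,2):B a2@(1,3):A a3@(2,0):B a4@(2,1):A
t=3: a0@(0,0):A a1@(0,1):B a2@(0,2):A a3@(0,3):B a4@(1,0):A
t=4: a0@(1,1):A a1@(1,2):B a2@(1,3):A a3@(2,0):B a4@(2,1):A
t=5: a0@(0,0):A a1@(0,1):B a2@(0,2):A a3@(0,3):B a4@(1,0):A
t=6: a0@(1,1):A a1@(1,2):B a2@(1,3):A a3@(2,0):B a4@(2,1):A
t=7: a0@(0,0):A a1@(0,1):B a2@(0,2):A a3@(0,3):B a4@(1,0):A
t=8: a0@(1,1):A a1@(1,2):B a2@(1,3):A a3@(2,0):B a4@(2,1):A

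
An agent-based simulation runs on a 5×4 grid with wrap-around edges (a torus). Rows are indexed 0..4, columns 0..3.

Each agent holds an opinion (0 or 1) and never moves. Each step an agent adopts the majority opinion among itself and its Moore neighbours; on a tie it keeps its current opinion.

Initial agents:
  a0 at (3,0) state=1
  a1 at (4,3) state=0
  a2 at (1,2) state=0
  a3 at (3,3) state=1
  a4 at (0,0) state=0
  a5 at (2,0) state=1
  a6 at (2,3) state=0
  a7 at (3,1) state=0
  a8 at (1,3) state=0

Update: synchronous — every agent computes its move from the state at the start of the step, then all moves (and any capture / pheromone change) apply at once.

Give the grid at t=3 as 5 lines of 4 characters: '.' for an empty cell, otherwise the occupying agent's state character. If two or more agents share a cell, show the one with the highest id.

0...
..00
1..0
11.1
...0

t=1: a0@(3,0):1 a1@(4,3):0 a2@(1,2):0 a3@(3,3):1 a4@(0,0):0 a5@(2,0):1 a6@(2,3):0 a7@(3,1):1 a8@(1,3):0
t=2: (unchanged — steady state)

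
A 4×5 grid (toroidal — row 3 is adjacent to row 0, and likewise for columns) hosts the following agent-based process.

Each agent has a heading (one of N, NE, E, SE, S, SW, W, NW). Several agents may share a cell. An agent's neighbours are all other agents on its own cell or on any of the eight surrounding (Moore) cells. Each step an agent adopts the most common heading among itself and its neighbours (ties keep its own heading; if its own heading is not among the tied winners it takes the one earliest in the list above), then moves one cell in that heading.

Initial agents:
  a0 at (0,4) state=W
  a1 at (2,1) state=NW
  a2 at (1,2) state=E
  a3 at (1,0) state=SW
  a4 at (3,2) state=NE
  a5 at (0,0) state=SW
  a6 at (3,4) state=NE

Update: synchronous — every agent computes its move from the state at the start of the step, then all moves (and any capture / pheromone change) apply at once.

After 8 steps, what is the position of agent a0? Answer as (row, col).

t=1: a0@(1,3):SW a1@(1,0):NW a2@(1,3):E a3@(2,4):SW a4@(2,3):NE a5@(1,4):SW a6@(2,0):NE
t=2: a0@(2,2):SW a1@(2,4):SW a2@(2,2):SW a3@(3,3):SW a4@(3,2):SW a5@(2,3):SW a6@(3,4):SW
t=3: a0@(3,1):SW a1@(3,3):SW a2@(3,1):SW a3@(0,2):SW a4@(0,1):SW a5@(3,2):SW a6@(0,3):SW
t=4: a0@(0,0):SW a1@(0,2):SW a2@(0,0):SW a3@(1,1):SW a4@(1,0):SW a5@(0,1):SW a6@(1,2):SW
t=5: a0@(1,4):SW a1@(1,1):SW a2@(1,4):SW a3@(2,0):SW a4@(2,4):SW a5@(1,0):SW a6@(2,1):SW
t=6: a0@(2,3):SW a1@(2,0):SW a2@(2,3):SW a3@(3,4):SW a4@(3,3):SW a5@(2,4):SW a6@(3,0):SW
t=7: a0@(3,2):SW a1@(3,4):SW a2@(3,2):SW a3@(0,3):SW a4@(0,2):SW a5@(3,3):SW a6@(0,4):SW
t=8: a0@(0,1):SW a1@(0,3):SW a2@(0,1):SW a3@(1,2):SW a4@(1,1):SW a5@(0,2):SW a6@(1,3):SW

(0, 1)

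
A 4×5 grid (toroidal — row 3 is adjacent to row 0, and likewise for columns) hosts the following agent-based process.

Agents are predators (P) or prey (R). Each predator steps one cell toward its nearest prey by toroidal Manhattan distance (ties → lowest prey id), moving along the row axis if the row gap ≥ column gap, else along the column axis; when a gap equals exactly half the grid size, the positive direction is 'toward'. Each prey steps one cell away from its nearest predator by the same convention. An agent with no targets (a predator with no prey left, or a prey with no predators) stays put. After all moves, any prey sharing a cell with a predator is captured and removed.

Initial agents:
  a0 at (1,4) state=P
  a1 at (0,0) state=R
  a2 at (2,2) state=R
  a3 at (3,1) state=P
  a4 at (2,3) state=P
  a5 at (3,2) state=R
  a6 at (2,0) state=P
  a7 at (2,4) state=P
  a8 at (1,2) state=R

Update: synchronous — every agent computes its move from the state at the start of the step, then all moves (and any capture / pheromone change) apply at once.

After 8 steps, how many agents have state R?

0

t=1: a0@(0,4):P a2@(2,1):R a3@(3,2):P a4@(2,2):P a5@(3,3):R a6@(3,0):P a7@(2,3):P a8@(1,1):R
t=2: a0@(3,4):P a3@(3,3):P a4@(2,1):P a6@(2,0):P a7@(3,3):P a8@(0,1):R
t=3: a0@(3,0):P a3@(3,2):P a4@(3,1):P a6@(3,0):P a7@(3,2):P
t=4: (unchanged — steady state)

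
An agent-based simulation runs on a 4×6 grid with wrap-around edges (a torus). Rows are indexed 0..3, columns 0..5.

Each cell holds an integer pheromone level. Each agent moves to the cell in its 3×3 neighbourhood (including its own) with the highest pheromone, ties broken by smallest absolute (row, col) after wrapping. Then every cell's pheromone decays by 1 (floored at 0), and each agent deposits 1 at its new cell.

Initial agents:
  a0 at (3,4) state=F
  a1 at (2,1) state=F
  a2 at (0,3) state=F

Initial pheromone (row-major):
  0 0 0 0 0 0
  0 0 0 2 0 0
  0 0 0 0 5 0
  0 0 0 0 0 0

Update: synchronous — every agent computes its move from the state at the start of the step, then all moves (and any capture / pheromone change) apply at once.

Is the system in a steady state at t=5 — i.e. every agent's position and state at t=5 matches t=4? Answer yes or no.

yes

t=1: a0@(2,4) a1@(1,0) a2@(1,3) | pheromone: 0 0 0 0 0 0 / 1 0 0 2 0 0 / 0 0 0 0 5 0 / 0 0 0 0 0 0
t=2: a0@(2,4) a1@(1,0) a2@(2,4) | pheromone: 0 0 0 0 0 0 / 1 0 0 1 0 0 / 0 0 0 0 6 0 / 0 0 0 0 0 0
t=3: a0@(2,4) a1@(1,0) a2@(2,4) | pheromone: 0 0 0 0 0 0 / 1 0 0 0 0 0 / 0 0 0 0 7 0 / 0 0 0 0 0 0
t=4: a0@(2,4) a1@(1,0) a2@(2,4) | pheromone: 0 0 0 0 0 0 / 1 0 0 0 0 0 / 0 0 0 0 8 0 / 0 0 0 0 0 0
t=5: a0@(2,4) a1@(1,0) a2@(2,4) | pheromone: 0 0 0 0 0 0 / 1 0 0 0 0 0 / 0 0 0 0 9 0 / 0 0 0 0 0 0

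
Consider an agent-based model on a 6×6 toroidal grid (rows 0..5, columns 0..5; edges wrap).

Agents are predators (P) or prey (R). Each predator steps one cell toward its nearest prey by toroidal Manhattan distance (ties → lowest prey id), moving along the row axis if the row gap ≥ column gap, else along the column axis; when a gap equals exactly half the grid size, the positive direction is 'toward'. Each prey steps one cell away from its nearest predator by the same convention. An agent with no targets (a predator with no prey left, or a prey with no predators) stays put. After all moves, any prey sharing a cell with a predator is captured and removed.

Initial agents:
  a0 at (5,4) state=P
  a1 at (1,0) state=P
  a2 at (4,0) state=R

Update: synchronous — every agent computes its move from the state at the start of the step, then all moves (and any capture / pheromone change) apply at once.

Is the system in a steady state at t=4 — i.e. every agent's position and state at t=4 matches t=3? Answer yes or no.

no

t=1: a0@(5,5):P a1@(2,0):P a2@(4,1):R
t=2: a0@(5,0):P a1@(3,0):P a2@(4,2):R
t=3: a0@(5,1):P a1@(3,1):P a2@(4,3):R
t=4: a0@(5,2):P a1@(3,2):P a2@(4,4):R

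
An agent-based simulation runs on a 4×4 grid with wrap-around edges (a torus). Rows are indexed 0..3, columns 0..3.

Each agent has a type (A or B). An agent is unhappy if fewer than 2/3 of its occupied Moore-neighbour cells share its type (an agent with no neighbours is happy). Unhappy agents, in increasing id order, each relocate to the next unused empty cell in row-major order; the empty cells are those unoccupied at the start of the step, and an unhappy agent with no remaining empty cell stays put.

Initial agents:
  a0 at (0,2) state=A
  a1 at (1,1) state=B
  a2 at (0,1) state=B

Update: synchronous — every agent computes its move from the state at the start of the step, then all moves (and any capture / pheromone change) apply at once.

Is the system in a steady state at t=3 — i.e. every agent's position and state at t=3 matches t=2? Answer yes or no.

t=1: a0@(0,0):A a1@(0,3):B a2@(1,0):B
t=2: a0@(0,1):A a1@(0,2):B a2@(1,1):B
t=3: a0@(0,0):A a1@(0,3):B a2@(1,0):B

no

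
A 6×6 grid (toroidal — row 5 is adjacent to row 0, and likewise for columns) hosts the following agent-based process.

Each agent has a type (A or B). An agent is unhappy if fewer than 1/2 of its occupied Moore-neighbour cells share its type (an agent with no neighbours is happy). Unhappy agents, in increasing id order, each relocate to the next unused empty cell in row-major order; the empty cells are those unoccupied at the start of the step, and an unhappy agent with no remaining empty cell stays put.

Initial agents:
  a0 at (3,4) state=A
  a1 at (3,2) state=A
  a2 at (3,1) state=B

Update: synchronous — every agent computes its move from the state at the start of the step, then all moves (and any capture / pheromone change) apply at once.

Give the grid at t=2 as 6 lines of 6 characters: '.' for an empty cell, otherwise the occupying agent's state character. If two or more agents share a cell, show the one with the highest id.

t=1: a0@(3,4):A a1@(0,0):A a2@(0,1):B
t=2: a0@(3,4):A a1@(0,2):A a2@(0,3):B

..AB..
......
......
....A.
......
......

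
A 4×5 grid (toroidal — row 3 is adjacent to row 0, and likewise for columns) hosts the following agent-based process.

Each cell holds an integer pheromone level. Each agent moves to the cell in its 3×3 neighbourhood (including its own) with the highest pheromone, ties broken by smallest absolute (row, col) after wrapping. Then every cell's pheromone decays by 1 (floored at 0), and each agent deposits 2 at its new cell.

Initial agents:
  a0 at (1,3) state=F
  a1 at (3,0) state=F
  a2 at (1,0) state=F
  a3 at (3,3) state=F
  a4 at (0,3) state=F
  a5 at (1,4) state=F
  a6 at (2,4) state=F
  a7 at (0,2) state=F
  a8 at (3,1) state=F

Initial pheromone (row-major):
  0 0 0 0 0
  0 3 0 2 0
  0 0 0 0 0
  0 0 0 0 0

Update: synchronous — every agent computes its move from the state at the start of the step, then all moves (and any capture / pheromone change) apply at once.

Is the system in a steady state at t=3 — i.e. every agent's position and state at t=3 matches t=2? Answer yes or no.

t=1: a0@(1,3) a1@(0,0) a2@(1,1) a3@(0,2) a4@(1,3) a5@(1,3) a6@(1,3) a7@(1,1) a8@(0,0) | pheromone: 4 0 2 0 0 / 0 6 0 9 0 / 0 0 0 0 0 / 0 0 0 0 0
t=2: a0@(1,3) a1@(1,1) a2@(1,1) a3@(1,3) a4@(1,3) a5@(1,3) a6@(1,3) a7@(1,1) a8@(1,1) | pheromone: 3 0 1 0 0 / 0 13 0 18 0 / 0 0 0 0 0 / 0 0 0 0 0
t=3: a0@(1,3) a1@(1,1) a2@(1,1) a3@(1,3) a4@(1,3) a5@(1,3) a6@(1,3) a7@(1,1) a8@(1,1) | pheromone: 2 0 0 0 0 / 0 20 0 27 0 / 0 0 0 0 0 / 0 0 0 0 0

yes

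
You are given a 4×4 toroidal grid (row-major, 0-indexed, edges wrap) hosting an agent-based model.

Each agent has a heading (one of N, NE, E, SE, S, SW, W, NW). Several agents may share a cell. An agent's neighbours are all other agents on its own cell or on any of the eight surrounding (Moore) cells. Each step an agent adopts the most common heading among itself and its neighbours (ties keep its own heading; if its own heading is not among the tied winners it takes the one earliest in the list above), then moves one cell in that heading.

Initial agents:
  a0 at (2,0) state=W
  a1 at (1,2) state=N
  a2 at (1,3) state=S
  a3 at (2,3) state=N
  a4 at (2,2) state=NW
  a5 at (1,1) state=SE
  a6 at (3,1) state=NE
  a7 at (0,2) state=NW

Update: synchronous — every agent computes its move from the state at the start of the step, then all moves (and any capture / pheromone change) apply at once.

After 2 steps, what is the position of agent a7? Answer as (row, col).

(2, 0)

t=1: a0@(2,3):W a1@(0,2):N a2@(0,3):N a3@(1,3):N a4@(1,2):N a5@(0,0):NW a6@(2,0):NW a7@(3,1):NW
t=2: a0@(1,3):N a1@(3,2):N a2@(3,3):N a3@(0,3):N a4@(0,2):N a5@(3,3):NW a6@(1,3):NW a7@(2,0):NW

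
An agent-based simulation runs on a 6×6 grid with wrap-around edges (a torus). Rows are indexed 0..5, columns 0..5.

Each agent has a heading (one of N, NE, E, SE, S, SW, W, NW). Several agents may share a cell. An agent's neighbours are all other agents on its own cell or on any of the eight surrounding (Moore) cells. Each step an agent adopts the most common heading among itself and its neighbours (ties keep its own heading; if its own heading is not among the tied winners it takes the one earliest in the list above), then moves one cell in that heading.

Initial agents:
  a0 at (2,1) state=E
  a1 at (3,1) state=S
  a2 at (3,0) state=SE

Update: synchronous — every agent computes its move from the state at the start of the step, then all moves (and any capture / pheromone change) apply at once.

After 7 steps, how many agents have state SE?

1

t=1: a0@(2,2):E a1@(4,1):S a2@(4,1):SE
t=2: a0@(2,3):E a1@(5,1):S a2@(5,2):SE
t=3: a0@(2,4):E a1@(0,1):S a2@(0,3):SE
t=4: a0@(2,5):E a1@(1,1):S a2@(1,4):SE
t=5: a0@(2,0):E a1@(2,1):S a2@(2,5):SE
t=6: a0@(2,1):E a1@(3,1):S a2@(3,0):SE
t=7: a0@(2,2):E a1@(4,1):S a2@(4,1):SE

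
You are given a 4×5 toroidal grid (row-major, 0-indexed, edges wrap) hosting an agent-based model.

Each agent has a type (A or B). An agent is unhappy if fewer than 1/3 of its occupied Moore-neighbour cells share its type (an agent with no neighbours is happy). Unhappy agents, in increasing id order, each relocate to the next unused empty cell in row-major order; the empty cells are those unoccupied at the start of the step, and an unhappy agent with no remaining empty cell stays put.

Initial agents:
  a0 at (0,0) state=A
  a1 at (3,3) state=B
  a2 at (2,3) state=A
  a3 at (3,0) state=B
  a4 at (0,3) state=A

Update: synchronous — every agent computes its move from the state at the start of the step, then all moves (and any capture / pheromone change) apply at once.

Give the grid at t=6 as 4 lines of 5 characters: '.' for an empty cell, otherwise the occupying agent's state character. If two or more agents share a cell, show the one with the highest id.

BA.A.
.AB..
.....
.....

t=1: a0@(0,1):A a1@(0,2):B a2@(0,4):A a3@(1,0):B a4@(1,1):A
t=2: a0@(0,1):A a1@(0,0):B a2@(0,3):A a3@(1,2):B a4@(1,1):A
t=3: a0@(0,1):A a1@(0,2):B a2@(0,4):A a3@(1,0):B a4@(1,1):A
t=4: a0@(0,1):A a1@(0,0):B a2@(0,3):A a3@(1,2):B a4@(1,1):A
t=5: a0@(0,1):A a1@(0,2):B a2@(0,4):A a3@(1,0):B a4@(1,1):A
t=6: a0@(0,1):A a1@(0,0):B a2@(0,3):A a3@(1,2):B a4@(1,1):A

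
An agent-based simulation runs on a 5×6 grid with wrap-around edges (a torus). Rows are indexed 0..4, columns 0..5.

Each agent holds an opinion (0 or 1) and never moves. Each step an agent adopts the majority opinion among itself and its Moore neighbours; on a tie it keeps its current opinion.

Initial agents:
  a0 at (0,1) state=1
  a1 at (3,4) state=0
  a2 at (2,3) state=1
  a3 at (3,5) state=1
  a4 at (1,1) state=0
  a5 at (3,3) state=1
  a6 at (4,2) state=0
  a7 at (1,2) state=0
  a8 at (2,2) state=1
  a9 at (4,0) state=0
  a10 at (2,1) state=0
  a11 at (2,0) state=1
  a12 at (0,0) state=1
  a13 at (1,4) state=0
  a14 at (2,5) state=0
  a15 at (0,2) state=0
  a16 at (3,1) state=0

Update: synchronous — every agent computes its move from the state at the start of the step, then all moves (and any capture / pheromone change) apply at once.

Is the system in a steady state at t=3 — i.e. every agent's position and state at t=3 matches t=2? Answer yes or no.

t=1: a0@(0,1):0 a1@(3,4):1 a2@(2,3):1 a3@(3,5):0 a4@(1,1):0 a5@(3,3):1 a6@(4,2):0 a7@(1,2):0 a8@(2,2):0 a9@(4,0):1 a10@(2,1):0 a11@(2,0):0 a12@(0,0):1 a13@(1,4):0 a14@(2,5):0 a15@(0,2):0 a16@(3,1):0
t=2: a0@(0,1):0 a1@(3,4):1 a2@(2,3):1 a3@(3,5):0 a4@(1,1):0 a5@(3,3):1 a6@(4,2):0 a7@(1,2):0 a8@(2,2):0 a9@(4,0):0 a10@(2,1):0 a11@(2,0):0 a12@(0,0):1 a13@(1,4):0 a14@(2,5):0 a15@(0,2):0 a16@(3,1):0
t=3: a0@(0,1):0 a1@(3,4):1 a2@(2,3):1 a3@(3,5):0 a4@(1,1):0 a5@(3,3):1 a6@(4,2):0 a7@(1,2):0 a8@(2,2):0 a9@(4,0):0 a10@(2,1):0 a11@(2,0):0 a12@(0,0):0 a13@(1,4):0 a14@(2,5):0 a15@(0,2):0 a16@(3,1):0

no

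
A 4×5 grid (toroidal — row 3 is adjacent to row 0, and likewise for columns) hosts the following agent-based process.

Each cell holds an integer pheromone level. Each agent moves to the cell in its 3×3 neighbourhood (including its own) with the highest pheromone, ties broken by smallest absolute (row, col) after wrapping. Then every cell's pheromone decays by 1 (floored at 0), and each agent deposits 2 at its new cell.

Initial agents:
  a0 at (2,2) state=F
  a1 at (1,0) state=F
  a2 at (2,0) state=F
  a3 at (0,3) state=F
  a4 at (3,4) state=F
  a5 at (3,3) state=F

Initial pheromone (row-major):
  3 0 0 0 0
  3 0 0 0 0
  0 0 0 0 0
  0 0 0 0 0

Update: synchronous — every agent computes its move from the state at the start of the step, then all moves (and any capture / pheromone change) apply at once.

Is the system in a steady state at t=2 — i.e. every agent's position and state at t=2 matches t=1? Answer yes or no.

t=1: a0@(1,1) a1@(0,0) a2@(1,0) a3@(0,2) a4@(0,0) a5@(0,2) | pheromone: 6 0 4 0 0 / 4 2 0 0 0 / 0 0 0 0 0 / 0 0 0 0 0
t=2: a0@(0,0) a1@(0,0) a2@(0,0) a3@(0,2) a4@(0,0) a5@(0,2) | pheromone: 13 0 7 0 0 / 3 1 0 0 0 / 0 0 0 0 0 / 0 0 0 0 0

no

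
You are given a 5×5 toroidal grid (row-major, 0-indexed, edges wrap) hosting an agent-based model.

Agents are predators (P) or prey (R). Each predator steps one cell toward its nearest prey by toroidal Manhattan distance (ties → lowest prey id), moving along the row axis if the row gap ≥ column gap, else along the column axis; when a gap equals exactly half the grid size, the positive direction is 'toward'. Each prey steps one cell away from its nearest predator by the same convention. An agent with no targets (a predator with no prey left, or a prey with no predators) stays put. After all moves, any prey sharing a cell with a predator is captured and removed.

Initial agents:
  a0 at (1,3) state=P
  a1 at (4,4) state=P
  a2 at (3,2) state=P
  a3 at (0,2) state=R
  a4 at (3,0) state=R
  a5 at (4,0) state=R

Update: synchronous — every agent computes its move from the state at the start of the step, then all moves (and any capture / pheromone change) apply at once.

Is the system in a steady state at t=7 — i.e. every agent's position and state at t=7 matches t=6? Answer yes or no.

t=1: a0@(0,3):P a1@(4,0):P a2@(4,2):P a4@(2,0):R a5@(4,1):R
t=2: a0@(0,2):P a1@(4,1):P a2@(4,1):P a4@(1,0):R a5@(4,2):R
t=3: a0@(4,2):P a1@(4,2):P a2@(4,2):P a4@(1,4):R a5@(3,2):R
t=4: a0@(3,2):P a1@(3,2):P a2@(3,2):P a4@(2,4):R a5@(2,2):R
t=5: a0@(2,2):P a1@(2,2):P a2@(2,2):P a4@(2,0):R a5@(1,2):R
t=6: a0@(1,2):P a1@(1,2):P a2@(1,2):P a4@(2,4):R a5@(0,2):R
t=7: a0@(0,2):P a1@(0,2):P a2@(0,2):P a4@(2,0):R a5@(4,2):R

no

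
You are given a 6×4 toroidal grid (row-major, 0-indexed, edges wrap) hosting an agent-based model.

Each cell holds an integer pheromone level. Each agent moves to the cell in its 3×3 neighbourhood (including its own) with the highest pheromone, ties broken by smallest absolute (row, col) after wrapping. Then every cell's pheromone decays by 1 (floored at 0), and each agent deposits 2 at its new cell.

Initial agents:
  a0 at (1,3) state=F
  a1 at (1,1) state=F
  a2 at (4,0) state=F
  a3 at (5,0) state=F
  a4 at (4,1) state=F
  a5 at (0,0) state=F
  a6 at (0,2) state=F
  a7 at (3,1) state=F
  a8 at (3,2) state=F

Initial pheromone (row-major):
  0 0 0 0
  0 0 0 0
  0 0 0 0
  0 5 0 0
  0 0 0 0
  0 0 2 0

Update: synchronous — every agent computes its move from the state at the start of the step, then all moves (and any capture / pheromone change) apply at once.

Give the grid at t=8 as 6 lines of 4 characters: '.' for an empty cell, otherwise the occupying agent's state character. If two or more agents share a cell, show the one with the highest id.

F...
....
....
.F..
....
..F.

t=1: a0@(0,0) a1@(0,0) a2@(3,1) a3@(0,0) a4@(3,1) a5@(0,0) a6@(5,2) a7@(3,1) a8@(3,1) | pheromone: 8 0 0 0 / 0 0 0 0 / 0 0 0 0 / 0 12 0 0 / 0 0 0 0 / 0 0 3 0
t=2: a0@(0,0) a1@(0,0) a2@(3,1) a3@(0,0) a4@(3,1) a5@(0,0) a6@(5,2) a7@(3,1) a8@(3,1) | pheromone: 15 0 0 0 / 0 0 0 0 / 0 0 0 0 / 0 19 0 0 / 0 0 0 0 / 0 0 4 0
t=3: a0@(0,0) a1@(0,0) a2@(3,1) a3@(0,0) a4@(3,1) a5@(0,0) a6@(5,2) a7@(3,1) a8@(3,1) | pheromone: 22 0 0 0 / 0 0 0 0 / 0 0 0 0 / 0 26 0 0 / 0 0 0 0 / 0 0 5 0
t=4: a0@(0,0) a1@(0,0) a2@(3,1) a3@(0,0) a4@(3,1) a5@(0,0) a6@(5,2) a7@(3,1) a8@(3,1) | pheromone: 29 0 0 0 / 0 0 0 0 / 0 0 0 0 / 0 33 0 0 / 0 0 0 0 / 0 0 6 0
t=5: a0@(0,0) a1@(0,0) a2@(3,1) a3@(0,0) a4@(3,1) a5@(0,0) a6@(5,2) a7@(3,1) a8@(3,1) | pheromone: 36 0 0 0 / 0 0 0 0 / 0 0 0 0 / 0 40 0 0 / 0 0 0 0 / 0 0 7 0
t=6: a0@(0,0) a1@(0,0) a2@(3,1) a3@(0,0) a4@(3,1) a5@(0,0) a6@(5,2) a7@(3,1) a8@(3,1) | pheromone: 43 0 0 0 / 0 0 0 0 / 0 0 0 0 / 0 47 0 0 / 0 0 0 0 / 0 0 8 0
t=7: a0@(0,0) a1@(0,0) a2@(3,1) a3@(0,0) a4@(3,1) a5@(0,0) a6@(5,2) a7@(3,1) a8@(3,1) | pheromone: 50 0 0 0 / 0 0 0 0 / 0 0 0 0 / 0 54 0 0 / 0 0 0 0 / 0 0 9 0
t=8: a0@(0,0) a1@(0,0) a2@(3,1) a3@(0,0) a4@(3,1) a5@(0,0) a6@(5,2) a7@(3,1) a8@(3,1) | pheromone: 57 0 0 0 / 0 0 0 0 / 0 0 0 0 / 0 61 0 0 / 0 0 0 0 / 0 0 10 0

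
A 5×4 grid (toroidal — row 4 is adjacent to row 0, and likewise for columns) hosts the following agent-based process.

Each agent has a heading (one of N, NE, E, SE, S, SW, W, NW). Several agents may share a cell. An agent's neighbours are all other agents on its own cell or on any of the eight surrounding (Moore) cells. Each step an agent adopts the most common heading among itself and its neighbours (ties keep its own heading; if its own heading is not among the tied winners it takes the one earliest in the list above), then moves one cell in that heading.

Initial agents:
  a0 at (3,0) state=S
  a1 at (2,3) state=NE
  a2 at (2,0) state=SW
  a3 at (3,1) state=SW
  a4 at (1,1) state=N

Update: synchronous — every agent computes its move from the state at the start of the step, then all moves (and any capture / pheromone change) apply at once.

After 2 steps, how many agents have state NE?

1

t=1: a0@(4,3):SW a1@(1,0):NE a2@(3,3):SW a3@(4,0):SW a4@(0,1):N
t=2: a0@(0,2):SW a1@(0,1):NE a2@(4,2):SW a3@(0,3):SW a4@(4,1):N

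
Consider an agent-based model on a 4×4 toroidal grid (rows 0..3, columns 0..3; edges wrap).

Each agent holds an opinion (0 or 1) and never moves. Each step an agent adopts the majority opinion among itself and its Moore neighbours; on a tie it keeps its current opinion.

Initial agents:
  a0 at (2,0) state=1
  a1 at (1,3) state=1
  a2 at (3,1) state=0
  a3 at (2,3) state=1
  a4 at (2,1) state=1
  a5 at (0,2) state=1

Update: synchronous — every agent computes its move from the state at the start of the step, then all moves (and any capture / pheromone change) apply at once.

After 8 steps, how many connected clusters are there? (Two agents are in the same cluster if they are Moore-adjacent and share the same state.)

1

t=1: a0@(2,0):1 a1@(1,3):1 a2@(3,1):1 a3@(2,3):1 a4@(2,1):1 a5@(0,2):1
t=2: (unchanged — steady state)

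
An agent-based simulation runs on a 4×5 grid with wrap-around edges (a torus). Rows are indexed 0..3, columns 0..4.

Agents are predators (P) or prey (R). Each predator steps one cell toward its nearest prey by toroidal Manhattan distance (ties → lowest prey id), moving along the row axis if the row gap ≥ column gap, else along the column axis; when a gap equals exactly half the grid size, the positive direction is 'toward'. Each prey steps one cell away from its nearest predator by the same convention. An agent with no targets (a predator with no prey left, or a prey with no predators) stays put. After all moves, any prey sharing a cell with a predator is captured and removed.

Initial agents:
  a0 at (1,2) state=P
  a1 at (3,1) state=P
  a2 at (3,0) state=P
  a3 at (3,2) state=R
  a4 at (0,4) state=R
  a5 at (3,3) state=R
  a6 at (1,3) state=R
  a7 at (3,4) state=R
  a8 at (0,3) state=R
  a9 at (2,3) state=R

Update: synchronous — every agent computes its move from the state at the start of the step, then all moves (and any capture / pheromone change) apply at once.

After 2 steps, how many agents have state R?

6

t=1: a0@(1,3):P a1@(3,2):P a2@(3,4):P a3@(3,3):R a4@(1,4):R a6@(1,4):R a7@(3,3):R a8@(3,3):R a9@(3,3):R
t=2: a0@(1,4):P a1@(3,3):P a2@(3,3):P a3@(3,4):R a4@(1,0):R a6@(1,0):R a7@(3,4):R a8@(3,4):R a9@(3,4):R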